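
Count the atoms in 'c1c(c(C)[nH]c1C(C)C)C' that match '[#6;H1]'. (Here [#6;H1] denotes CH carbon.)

2

The query [#6;H1] means: any carbon bearing exactly one hydrogen.
Check the 10 heavy atoms by environment: 1× n (aromatic, H1) → no; 3× c (aromatic, H0) → no; 1× c (aromatic, H1) → match; 1× C (H1) → match; 4× C (H3) → no.
Summing the matching environments: 1 + 1 = 2 matching atoms.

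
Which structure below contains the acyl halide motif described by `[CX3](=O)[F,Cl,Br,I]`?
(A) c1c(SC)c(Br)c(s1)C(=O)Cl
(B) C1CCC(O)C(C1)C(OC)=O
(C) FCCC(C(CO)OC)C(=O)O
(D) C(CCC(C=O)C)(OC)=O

A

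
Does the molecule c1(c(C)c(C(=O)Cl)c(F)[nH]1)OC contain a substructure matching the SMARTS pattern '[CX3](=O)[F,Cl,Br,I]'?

Yes

The pattern [CX3](=O)[F,Cl,Br,I] describes a carbonyl carbon bonded to a halogen — an acyl halide.
The molecule carries an acyl chloride (-C(=O)Cl), whose atoms satisfy every constraint of the query, so the pattern matches.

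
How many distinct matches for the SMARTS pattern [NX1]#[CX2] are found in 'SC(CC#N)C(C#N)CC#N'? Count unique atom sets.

[NX1]#[CX2] is the SMARTS for a nitrile: a nitrogen triple-bonded to a two-connected carbon.
The molecule carries 3 separate instances of a nitrile (-C#N) meeting every constraint; each maps to a distinct set of atoms, giving 3 matches.

3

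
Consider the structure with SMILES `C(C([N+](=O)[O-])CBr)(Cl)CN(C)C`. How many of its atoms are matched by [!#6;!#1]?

6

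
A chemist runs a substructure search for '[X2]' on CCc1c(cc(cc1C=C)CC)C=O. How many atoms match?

The query [X2] means: any atom with exactly two total connections (bonds + H).
Check the 14 heavy atoms by environment: 6× c (aromatic, X3) → no; 3× C (X3) → no; 1× O (X1) → no; 4× C (X4) → no.
No environment satisfies the query, so 0 matching atoms.

0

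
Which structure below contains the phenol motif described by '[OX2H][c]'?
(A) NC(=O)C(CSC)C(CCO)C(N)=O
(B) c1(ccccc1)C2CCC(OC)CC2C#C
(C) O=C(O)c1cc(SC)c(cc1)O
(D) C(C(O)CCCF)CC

C

[OX2H][c] describes a hydroxyl oxygen attached to an aromatic carbon (a phenol).
(A) has a hydroxyl group (-OH) but the -OH is on an aliphatic carbon, not an aromatic c.
(B) has a methoxy ether (-OCH3) but the oxygen has H0, not H1.
(C) contains a hydroxyl group (-OH), which satisfies every atom and bond constraint.
(D) has a hydroxyl group (-OH) but the -OH is on an aliphatic carbon, not an aromatic c.
So the answer is (C).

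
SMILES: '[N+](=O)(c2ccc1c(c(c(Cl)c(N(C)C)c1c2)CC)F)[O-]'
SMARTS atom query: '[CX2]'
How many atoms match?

0

The query [CX2] means: C with X2: aliphatic carbon with exactly 2 total connections.
Check the 20 heavy atoms by environment: 10× c (aromatic, X3) → no; 1× F (X1) → no; 1× Cl (X1) → no; 1× N (charge +1, X3) → no; 1× O (charge -1, X1) → no; 1× O (X1) → no; 4× C (X4) → no; 1× N (X3) → no.
No environment satisfies the query, so 0 matching atoms.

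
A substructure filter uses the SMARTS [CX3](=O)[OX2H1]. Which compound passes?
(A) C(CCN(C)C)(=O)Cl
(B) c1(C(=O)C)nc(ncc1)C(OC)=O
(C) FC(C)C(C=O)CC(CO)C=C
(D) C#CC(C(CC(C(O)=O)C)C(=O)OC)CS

D

[CX3](=O)[OX2H1] describes an sp2 carbon double-bonded to O and single-bonded to an -OH oxygen (a carboxylic acid).
(A) has an acyl chloride (-C(=O)Cl) but the carbonyl is bonded to Cl, not to an -OH oxygen.
(B) has a methyl-ester group (-C(=O)OCH3) but the singly-bonded O has no H (OX2H0, not OX2H1).
(C) has an aldehyde (-CHO) but there is no singly-bonded oxygen on the carbonyl carbon.
(D) contains a carboxylic acid group (-C(=O)OH), which satisfies every atom and bond constraint.
So the answer is (D).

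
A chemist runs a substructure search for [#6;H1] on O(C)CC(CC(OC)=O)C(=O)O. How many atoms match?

1

The query [#6;H1] means: any carbon bearing exactly one hydrogen.
Check the 12 heavy atoms by environment: 2× C (H2) → no; 1× C (H1) → match; 4× O (H0) → no; 2× C (H3) → no; 2× C (H0) → no; 1× O (H1) → no.
That gives 1 matching atom.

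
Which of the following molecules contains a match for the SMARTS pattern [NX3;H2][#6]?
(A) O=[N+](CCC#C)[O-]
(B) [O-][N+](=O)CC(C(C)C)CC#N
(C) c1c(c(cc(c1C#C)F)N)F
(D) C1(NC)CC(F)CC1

C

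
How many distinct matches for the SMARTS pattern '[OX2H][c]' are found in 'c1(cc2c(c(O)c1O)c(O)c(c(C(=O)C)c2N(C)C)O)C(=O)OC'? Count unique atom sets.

4

[OX2H][c] is the SMARTS for a phenol: a hydroxyl oxygen attached to an aromatic carbon.
The molecule carries 4 separate instances of a hydroxyl group (-OH) meeting every constraint; each maps to a distinct set of atoms, giving 4 matches.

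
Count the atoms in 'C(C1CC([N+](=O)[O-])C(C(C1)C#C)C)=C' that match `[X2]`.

2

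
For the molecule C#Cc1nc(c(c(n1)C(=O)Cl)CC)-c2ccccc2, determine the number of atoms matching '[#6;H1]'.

6

The query [#6;H1] means: any carbon bearing exactly one hydrogen.
Check the 19 heavy atoms by environment: 2× n (aromatic, H0) → no; 5× c (aromatic, H0) → no; 1× C (H2) → no; 1× C (H3) → no; 2× C (H0) → no; 1× C (H1) → match; 1× O (H0) → no; 1× Cl (H0) → no; 5× c (aromatic, H1) → match.
Summing the matching environments: 1 + 5 = 6 matching atoms.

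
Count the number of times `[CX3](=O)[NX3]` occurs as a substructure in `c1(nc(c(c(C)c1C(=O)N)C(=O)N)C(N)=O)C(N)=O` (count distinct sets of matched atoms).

4

[CX3](=O)[NX3] is the SMARTS for an amide: a carbonyl carbon bonded to a trivalent nitrogen.
The molecule carries 4 separate instances of a primary amide (-C(=O)NH2) meeting every constraint; each maps to a distinct set of atoms, giving 4 matches.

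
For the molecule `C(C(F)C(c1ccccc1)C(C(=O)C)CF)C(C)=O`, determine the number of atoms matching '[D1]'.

Check the 19 heavy atoms by environment: 2× C (D2) → no; 5× C (D3) → no; 1× c (aromatic, D3) → no; 5× c (aromatic, D2) → no; 2× F (D1) → match; 2× O (D1) → match; 2× C (D1) → match.
Summing the matching environments: 2 + 2 + 2 = 6 matching atoms.

6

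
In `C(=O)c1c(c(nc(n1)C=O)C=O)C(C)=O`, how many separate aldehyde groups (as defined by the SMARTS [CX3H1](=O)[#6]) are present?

[CX3H1](=O)[#6] is the SMARTS for an aldehyde: an sp2 carbon with one H, double-bonded to O and single-bonded to carbon.
The molecule carries 3 separate instances of an aldehyde (-CHO) meeting every constraint; each maps to a distinct set of atoms, giving 3 matches.

3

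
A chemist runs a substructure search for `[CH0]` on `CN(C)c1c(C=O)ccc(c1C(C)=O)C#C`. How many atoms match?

The query [CH0] means: aliphatic carbon with no attached hydrogen.
Check the 16 heavy atoms by environment: 4× c (aromatic, H0) → no; 2× c (aromatic, H1) → no; 1× N (H0) → no; 3× C (H3) → no; 2× C (H1) → no; 2× O (H0) → no; 2× C (H0) → match.
That gives 2 matching atoms.

2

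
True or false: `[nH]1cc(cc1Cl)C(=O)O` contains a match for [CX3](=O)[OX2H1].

The pattern [CX3](=O)[OX2H1] describes an sp2 carbon double-bonded to O and single-bonded to an -OH oxygen — a carboxylic acid.
The molecule carries a carboxylic acid group (-C(=O)OH), whose atoms satisfy every constraint of the query, so the pattern matches.

True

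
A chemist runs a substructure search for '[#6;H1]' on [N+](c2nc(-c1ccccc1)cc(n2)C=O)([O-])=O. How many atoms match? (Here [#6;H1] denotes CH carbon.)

Check the 17 heavy atoms by environment: 2× n (aromatic, H0) → no; 4× c (aromatic, H0) → no; 6× c (aromatic, H1) → match; 1× C (H1) → match; 2× O (H0) → no; 1× N (charge +1, H0) → no; 1× O (charge -1, H0) → no.
Summing the matching environments: 6 + 1 = 7 matching atoms.

7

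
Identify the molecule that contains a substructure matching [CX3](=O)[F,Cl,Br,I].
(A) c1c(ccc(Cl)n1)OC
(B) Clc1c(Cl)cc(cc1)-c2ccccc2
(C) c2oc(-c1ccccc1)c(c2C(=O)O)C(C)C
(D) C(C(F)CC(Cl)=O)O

D

[CX3](=O)[F,Cl,Br,I] describes a carbonyl carbon bonded to a halogen (an acyl halide).
(A) has a chloro substituent but the Cl is not on a carbonyl carbon.
(B) has a chloro substituent but the Cl is not on a carbonyl carbon.
(C) has a carboxylic acid group (-C(=O)OH) but the carbonyl is bonded to -OH, not to a halogen.
(D) contains an acyl chloride (-C(=O)Cl), which satisfies every atom and bond constraint.
So the answer is (D).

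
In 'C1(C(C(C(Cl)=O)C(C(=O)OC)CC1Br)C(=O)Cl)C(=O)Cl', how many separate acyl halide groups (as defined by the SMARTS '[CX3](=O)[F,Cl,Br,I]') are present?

3

[CX3](=O)[F,Cl,Br,I] is the SMARTS for an acyl halide: a carbonyl carbon bonded to a halogen.
The molecule carries 3 separate instances of an acyl chloride (-C(=O)Cl) meeting every constraint; each maps to a distinct set of atoms, giving 3 matches.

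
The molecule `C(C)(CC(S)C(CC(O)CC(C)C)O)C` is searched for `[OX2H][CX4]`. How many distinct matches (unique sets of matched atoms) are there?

[OX2H][CX4] is the SMARTS for an aliphatic alcohol: a hydroxyl oxygen bound to an sp3 (X4) carbon.
The molecule carries 2 separate instances of a hydroxyl group (-OH) meeting every constraint; each maps to a distinct set of atoms, giving 2 matches.

2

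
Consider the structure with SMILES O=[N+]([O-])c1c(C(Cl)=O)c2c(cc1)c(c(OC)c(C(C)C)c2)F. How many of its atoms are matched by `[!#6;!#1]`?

The query [!#6;!#1] means: not carbon and not hydrogen — any heteroatom.
Check the 22 heavy atoms by environment: 10× c (aromatic) → no; 3× O → match; 5× C → no; 1× F → match; 1× Cl → match; 1× N (charge +1) → match; 1× O (charge -1) → match.
Summing the matching environments: 3 + 1 + 1 + 1 + 1 = 7 matching atoms.

7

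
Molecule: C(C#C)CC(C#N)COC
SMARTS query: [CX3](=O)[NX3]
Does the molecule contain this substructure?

No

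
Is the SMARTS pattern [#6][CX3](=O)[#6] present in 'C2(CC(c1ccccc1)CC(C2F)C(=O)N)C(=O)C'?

The pattern [#6][CX3](=O)[#6] describes a carbonyl carbon (no H) flanked by two carbons — a ketone.
The molecule carries an acetyl/ketone group (-C(=O)CH3), whose atoms satisfy every constraint of the query, so the pattern matches.

Yes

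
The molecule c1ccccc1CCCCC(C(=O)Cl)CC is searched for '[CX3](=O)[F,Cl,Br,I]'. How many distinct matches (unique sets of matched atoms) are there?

[CX3](=O)[F,Cl,Br,I] is the SMARTS for an acyl halide: a carbonyl carbon bonded to a halogen.
Exactly one fragment in the molecule meets all constraints, giving 1 match.

1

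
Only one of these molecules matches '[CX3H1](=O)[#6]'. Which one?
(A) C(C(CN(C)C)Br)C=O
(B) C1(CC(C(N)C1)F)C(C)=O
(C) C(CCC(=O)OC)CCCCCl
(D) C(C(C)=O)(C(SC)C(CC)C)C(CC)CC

[CX3H1](=O)[#6] describes an sp2 carbon with one H, double-bonded to O and single-bonded to carbon (an aldehyde).
(A) contains an aldehyde (-CHO), which satisfies every atom and bond constraint.
(B) has an acetyl/ketone group (-C(=O)CH3) but the carbonyl carbon has H0 (two carbon neighbours), not H1.
(C) has a methyl-ester group (-C(=O)OCH3) but the carbonyl carbon has H0, not H1.
(D) has an acetyl/ketone group (-C(=O)CH3) but the carbonyl carbon has H0 (two carbon neighbours), not H1.
So the answer is (A).

A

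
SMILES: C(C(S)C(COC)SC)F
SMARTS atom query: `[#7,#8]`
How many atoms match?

The query [#7,#8] means: nitrogen or oxygen (comma = OR).
Check the 10 heavy atoms by environment: 6× C → no; 1× O → match; 1× F → no; 2× S → no.
That gives 1 matching atom.

1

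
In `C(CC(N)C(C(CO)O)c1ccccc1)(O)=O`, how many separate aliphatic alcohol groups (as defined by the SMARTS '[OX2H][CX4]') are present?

2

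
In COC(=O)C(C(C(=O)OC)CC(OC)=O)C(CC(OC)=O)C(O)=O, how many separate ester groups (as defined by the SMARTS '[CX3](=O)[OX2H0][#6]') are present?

4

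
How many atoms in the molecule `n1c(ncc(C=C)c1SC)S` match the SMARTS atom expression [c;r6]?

The query [c;r6] means: aromatic carbon that belongs to a six-membered ring.
Check the 11 heavy atoms by environment: 2× n (aromatic, in 6-ring) → no; 4× c (aromatic, in 6-ring) → match; 3× C (acyclic) → no; 2× S (acyclic) → no.
That gives 4 matching atoms.

4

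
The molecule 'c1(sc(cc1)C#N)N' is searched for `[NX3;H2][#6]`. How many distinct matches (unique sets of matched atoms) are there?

[NX3;H2][#6] is the SMARTS for a primary amine: a trivalent nitrogen with two H attached to carbon.
Exactly one fragment in the molecule meets all constraints, giving 1 match.

1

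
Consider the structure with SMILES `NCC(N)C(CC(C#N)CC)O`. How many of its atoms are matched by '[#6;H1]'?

3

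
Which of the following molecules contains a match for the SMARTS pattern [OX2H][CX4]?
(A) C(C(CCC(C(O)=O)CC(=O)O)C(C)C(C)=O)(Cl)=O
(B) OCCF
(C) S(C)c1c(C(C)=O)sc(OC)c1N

B

[OX2H][CX4] describes a hydroxyl oxygen bound to an sp3 (X4) carbon (an aliphatic alcohol).
(A) has a carboxylic acid group (-C(=O)OH) but the -OH is on a CX3 carbonyl carbon, not a CX4 carbon.
(B) contains a hydroxyl group (-OH), which satisfies every atom and bond constraint.
(C) has a methoxy ether (-OCH3) but the oxygen has H0 (ether), not H1.
So the answer is (B).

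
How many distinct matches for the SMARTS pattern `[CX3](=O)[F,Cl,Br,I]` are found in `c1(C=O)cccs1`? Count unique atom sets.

[CX3](=O)[F,Cl,Br,I] is the SMARTS for an acyl halide: a carbonyl carbon bonded to a halogen.
No fragment in the molecule satisfies every constraint, giving 0 matches.

0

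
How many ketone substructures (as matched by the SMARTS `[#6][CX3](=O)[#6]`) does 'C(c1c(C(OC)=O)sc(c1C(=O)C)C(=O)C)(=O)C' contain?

3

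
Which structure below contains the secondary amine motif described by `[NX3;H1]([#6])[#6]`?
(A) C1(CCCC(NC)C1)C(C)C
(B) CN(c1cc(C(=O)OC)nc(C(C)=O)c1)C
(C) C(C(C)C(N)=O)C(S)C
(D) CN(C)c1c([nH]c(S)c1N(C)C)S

[NX3;H1]([#6])[#6] describes a trivalent nitrogen with one H, bonded to two carbons (a secondary amine).
(A) contains an N-methylamino group (-NHCH3), which satisfies every atom and bond constraint.
(B) has a dimethylamino group (-N(CH3)2) but the nitrogen has H0, not H1.
(C) has a primary amide (-C(=O)NH2) but the -C(=O)NH2 nitrogen has H2, not H1.
(D) has a dimethylamino group (-N(CH3)2) but the nitrogen has H0, not H1.
So the answer is (A).

A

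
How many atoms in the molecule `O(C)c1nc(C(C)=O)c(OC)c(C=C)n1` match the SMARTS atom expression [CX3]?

3

The query [CX3] means: C with X3: aliphatic carbon with exactly 3 total connections.
Check the 15 heavy atoms by environment: 2× n (aromatic, X2) → no; 4× c (aromatic, X3) → no; 3× C (X3) → match; 1× O (X1) → no; 3× C (X4) → no; 2× O (X2) → no.
That gives 3 matching atoms.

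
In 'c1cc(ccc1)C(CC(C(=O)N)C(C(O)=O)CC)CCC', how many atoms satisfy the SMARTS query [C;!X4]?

2

The query [C;!X4] means: aliphatic carbon that does not have four total connections.
Check the 21 heavy atoms by environment: 9× C (X4) → no; 2× C (X3) → match; 2× O (X1) → no; 1× N (X3) → no; 1× O (X2) → no; 6× c (aromatic, X3) → no.
That gives 2 matching atoms.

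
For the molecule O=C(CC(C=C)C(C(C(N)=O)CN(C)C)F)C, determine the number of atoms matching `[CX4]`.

8

Check the 17 heavy atoms by environment: 8× C (X4) → match; 1× F (X1) → no; 4× C (X3) → no; 2× O (X1) → no; 2× N (X3) → no.
That gives 8 matching atoms.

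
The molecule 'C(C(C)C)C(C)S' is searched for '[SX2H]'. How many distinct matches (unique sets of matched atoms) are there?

1

[SX2H] is the SMARTS for a thiol: an aliphatic sulfur with two connections, one being H.
Exactly one fragment in the molecule meets all constraints, giving 1 match.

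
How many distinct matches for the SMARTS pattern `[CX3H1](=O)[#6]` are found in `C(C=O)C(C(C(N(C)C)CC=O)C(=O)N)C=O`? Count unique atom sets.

[CX3H1](=O)[#6] is the SMARTS for an aldehyde: an sp2 carbon with one H, double-bonded to O and single-bonded to carbon.
The molecule carries 3 separate instances of an aldehyde (-CHO) meeting every constraint; each maps to a distinct set of atoms, giving 3 matches.

3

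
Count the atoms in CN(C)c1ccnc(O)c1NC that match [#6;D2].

2

Check the 12 heavy atoms by environment: 1× n (aromatic, D2) → no; 2× c (aromatic, D2) → match; 3× c (aromatic, D3) → no; 1× N (D3) → no; 3× C (D1) → no; 1× N (D2) → no; 1× O (D1) → no.
That gives 2 matching atoms.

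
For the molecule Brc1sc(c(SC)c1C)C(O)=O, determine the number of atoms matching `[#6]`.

7

The query [#6] means: #6 matches any atom with atomic number 6 (carbon, aromatic or aliphatic).
Check the 12 heavy atoms by environment: 1× s (aromatic) → no; 4× c (aromatic) → match; 3× C → match; 2× O → no; 1× S → no; 1× Br → no.
Summing the matching environments: 4 + 3 = 7 matching atoms.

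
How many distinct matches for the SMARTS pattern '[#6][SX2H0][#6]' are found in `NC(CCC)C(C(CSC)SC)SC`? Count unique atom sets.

3

[#6][SX2H0][#6] is the SMARTS for a thioether: an aliphatic sulfur bridging two carbons with no H on the sulfur.
The molecule carries 3 separate instances of a methylthio ether (-SCH3) meeting every constraint; each maps to a distinct set of atoms, giving 3 matches.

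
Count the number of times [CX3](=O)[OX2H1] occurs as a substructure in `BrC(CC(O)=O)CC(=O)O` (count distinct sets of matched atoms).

2

[CX3](=O)[OX2H1] is the SMARTS for a carboxylic acid: an sp2 carbon double-bonded to O and single-bonded to an -OH oxygen.
The molecule carries 2 separate instances of a carboxylic acid group (-C(=O)OH) meeting every constraint; each maps to a distinct set of atoms, giving 2 matches.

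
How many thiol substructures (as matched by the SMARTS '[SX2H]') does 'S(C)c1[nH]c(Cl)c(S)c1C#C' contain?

1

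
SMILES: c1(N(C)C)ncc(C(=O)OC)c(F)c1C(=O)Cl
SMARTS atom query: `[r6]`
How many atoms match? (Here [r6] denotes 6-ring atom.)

The query [r6] means: r6 matches atoms in a six-membered ring.
Check the 17 heavy atoms by environment: 1× n (aromatic, in 6-ring) → match; 5× c (aromatic, in 6-ring) → match; 1× F (acyclic) → no; 5× C (acyclic) → no; 3× O (acyclic) → no; 1× Cl (acyclic) → no; 1× N (acyclic) → no.
Summing the matching environments: 1 + 5 = 6 matching atoms.

6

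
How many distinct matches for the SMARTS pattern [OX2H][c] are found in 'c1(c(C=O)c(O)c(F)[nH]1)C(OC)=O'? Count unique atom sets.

1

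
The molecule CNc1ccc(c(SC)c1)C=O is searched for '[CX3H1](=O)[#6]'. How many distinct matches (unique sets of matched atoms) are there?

1

[CX3H1](=O)[#6] is the SMARTS for an aldehyde: an sp2 carbon with one H, double-bonded to O and single-bonded to carbon.
Exactly one fragment in the molecule meets all constraints, giving 1 match.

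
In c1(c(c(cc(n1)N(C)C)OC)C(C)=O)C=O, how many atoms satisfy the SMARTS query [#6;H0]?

The query [#6;H0] means: any carbon with no attached hydrogen.
Check the 16 heavy atoms by environment: 1× n (aromatic, H0) → no; 4× c (aromatic, H0) → match; 1× c (aromatic, H1) → no; 1× N (H0) → no; 4× C (H3) → no; 3× O (H0) → no; 1× C (H1) → no; 1× C (H0) → match.
Summing the matching environments: 4 + 1 = 5 matching atoms.

5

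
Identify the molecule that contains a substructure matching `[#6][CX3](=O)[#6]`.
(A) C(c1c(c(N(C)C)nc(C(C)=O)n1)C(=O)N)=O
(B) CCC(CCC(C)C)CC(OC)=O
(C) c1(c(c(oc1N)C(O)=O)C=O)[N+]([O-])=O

A

[#6][CX3](=O)[#6] describes a carbonyl carbon (no H) flanked by two carbons (a ketone).
(A) contains an acetyl/ketone group (-C(=O)CH3), which satisfies every atom and bond constraint.
(B) has a methyl-ester group (-C(=O)OCH3) but one neighbour of the carbonyl carbon is O, not C.
(C) has an aldehyde (-CHO) but the carbonyl carbon has H1, so it is not flanked by two carbons.
So the answer is (A).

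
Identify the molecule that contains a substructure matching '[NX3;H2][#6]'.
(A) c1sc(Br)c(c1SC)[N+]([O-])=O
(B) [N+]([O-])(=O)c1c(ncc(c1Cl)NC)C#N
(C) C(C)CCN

[NX3;H2][#6] describes a trivalent nitrogen with two H attached to carbon (a primary amine).
(A) has a nitro group (-[N+](=O)[O-]) but the nitrogen is [N+] with no H, not NX3H2.
(B) has an N-methylamino group (-NHCH3) but the nitrogen bears two carbons and only one H (H1), not H2.
(C) contains a primary amino group (-NH2), which satisfies every atom and bond constraint.
So the answer is (C).

C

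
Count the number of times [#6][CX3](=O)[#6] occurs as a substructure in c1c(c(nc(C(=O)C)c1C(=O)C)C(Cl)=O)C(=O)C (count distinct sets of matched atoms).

3

[#6][CX3](=O)[#6] is the SMARTS for a ketone: a carbonyl carbon (no H) flanked by two carbons.
The molecule carries 3 separate instances of an acetyl/ketone group (-C(=O)CH3) meeting every constraint; each maps to a distinct set of atoms, giving 3 matches.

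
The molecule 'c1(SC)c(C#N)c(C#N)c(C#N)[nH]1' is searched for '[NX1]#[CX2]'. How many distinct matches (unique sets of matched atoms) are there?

[NX1]#[CX2] is the SMARTS for a nitrile: a nitrogen triple-bonded to a two-connected carbon.
The molecule carries 3 separate instances of a nitrile (-C#N) meeting every constraint; each maps to a distinct set of atoms, giving 3 matches.

3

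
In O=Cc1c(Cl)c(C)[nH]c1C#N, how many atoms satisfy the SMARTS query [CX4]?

1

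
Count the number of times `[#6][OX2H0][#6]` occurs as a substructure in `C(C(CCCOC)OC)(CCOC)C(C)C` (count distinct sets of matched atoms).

[#6][OX2H0][#6] is the SMARTS for an ether: an aliphatic oxygen bridging two carbons with no H on the oxygen.
The molecule carries 3 separate instances of a methoxy ether (-OCH3) meeting every constraint; each maps to a distinct set of atoms, giving 3 matches.

3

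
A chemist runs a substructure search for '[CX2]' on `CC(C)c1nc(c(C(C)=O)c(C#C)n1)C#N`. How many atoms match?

3

The query [CX2] means: C with X2: aliphatic carbon with exactly 2 total connections.
Check the 16 heavy atoms by environment: 2× n (aromatic, X2) → no; 4× c (aromatic, X3) → no; 3× C (X2) → match; 1× N (X1) → no; 4× C (X4) → no; 1× C (X3) → no; 1× O (X1) → no.
That gives 3 matching atoms.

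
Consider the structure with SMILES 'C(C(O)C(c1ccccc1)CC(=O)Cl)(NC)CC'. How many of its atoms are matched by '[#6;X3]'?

7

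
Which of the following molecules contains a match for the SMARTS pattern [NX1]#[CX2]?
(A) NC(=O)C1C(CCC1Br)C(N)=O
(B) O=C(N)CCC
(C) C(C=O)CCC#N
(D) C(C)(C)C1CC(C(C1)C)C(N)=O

[NX1]#[CX2] describes a nitrogen triple-bonded to a two-connected carbon (a nitrile).
(A) has a primary amide (-C(=O)NH2) but the nitrogen is NX3, not NX1.
(B) has a primary amide (-C(=O)NH2) but the nitrogen is NX3, not NX1.
(C) contains a nitrile (-C#N), which satisfies every atom and bond constraint.
(D) has a primary amide (-C(=O)NH2) but the nitrogen is NX3, not NX1.
So the answer is (C).

C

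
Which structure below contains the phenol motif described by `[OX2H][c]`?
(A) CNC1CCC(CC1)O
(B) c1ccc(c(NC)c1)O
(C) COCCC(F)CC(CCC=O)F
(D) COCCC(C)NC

B

[OX2H][c] describes a hydroxyl oxygen attached to an aromatic carbon (a phenol).
(A) has a hydroxyl group (-OH) but the -OH is on an aliphatic carbon, not an aromatic c.
(B) contains a hydroxyl group (-OH), which satisfies every atom and bond constraint.
(C) has a methoxy ether (-OCH3) but the oxygen has H0, not H1.
(D) has a methoxy ether (-OCH3) but the oxygen has H0, not H1.
So the answer is (B).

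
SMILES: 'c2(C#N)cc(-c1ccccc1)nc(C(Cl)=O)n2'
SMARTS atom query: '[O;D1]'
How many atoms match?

Check the 17 heavy atoms by environment: 2× n (aromatic, D2) → no; 4× c (aromatic, D3) → no; 6× c (aromatic, D2) → no; 1× C (D3) → no; 1× O (D1) → match; 1× Cl (D1) → no; 1× C (D2) → no; 1× N (D1) → no.
That gives 1 matching atom.

1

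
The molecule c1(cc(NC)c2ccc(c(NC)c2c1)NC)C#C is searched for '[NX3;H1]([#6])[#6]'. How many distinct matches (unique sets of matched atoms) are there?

3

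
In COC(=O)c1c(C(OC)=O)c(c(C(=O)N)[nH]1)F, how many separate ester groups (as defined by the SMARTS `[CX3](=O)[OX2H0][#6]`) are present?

2

[CX3](=O)[OX2H0][#6] is the SMARTS for an ester: a carbonyl carbon bonded to an oxygen that is itself bonded to carbon (no H on that O).
The molecule carries 2 separate instances of a methyl-ester group (-C(=O)OCH3) meeting every constraint; each maps to a distinct set of atoms, giving 2 matches.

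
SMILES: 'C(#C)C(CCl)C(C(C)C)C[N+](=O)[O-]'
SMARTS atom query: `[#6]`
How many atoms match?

The query [#6] means: #6 matches any atom with atomic number 6 (carbon, aromatic or aliphatic).
Check the 13 heavy atoms by environment: 9× C → match; 1× Cl → no; 1× N (charge +1) → no; 1× O (charge -1) → no; 1× O → no.
That gives 9 matching atoms.

9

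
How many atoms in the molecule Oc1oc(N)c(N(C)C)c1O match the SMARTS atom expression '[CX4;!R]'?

2

Check the 11 heavy atoms by environment: 1× o (aromatic, X2, in 5-ring) → no; 4× c (aromatic, X3, in 5-ring) → no; 2× O (X2, acyclic) → no; 2× N (X3, acyclic) → no; 2× C (X4, acyclic) → match.
That gives 2 matching atoms.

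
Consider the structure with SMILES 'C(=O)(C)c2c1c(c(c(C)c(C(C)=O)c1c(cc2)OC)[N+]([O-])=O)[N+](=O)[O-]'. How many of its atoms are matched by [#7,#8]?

9

The query [#7,#8] means: nitrogen or oxygen (comma = OR).
Check the 25 heavy atoms by environment: 10× c (aromatic) → no; 6× C → no; 5× O → match; 2× N (charge +1) → match; 2× O (charge -1) → match.
Summing the matching environments: 5 + 2 + 2 = 9 matching atoms.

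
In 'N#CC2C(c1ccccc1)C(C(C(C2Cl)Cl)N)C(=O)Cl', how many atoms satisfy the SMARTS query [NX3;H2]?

Check the 20 heavy atoms by environment: 6× C (H1, X4) → no; 3× Cl (H0, X1) → no; 1× N (H2, X3) → match; 1× C (H0, X3) → no; 1× O (H0, X1) → no; 1× c (aromatic, H0, X3) → no; 5× c (aromatic, H1, X3) → no; 1× C (H0, X2) → no; 1× N (H0, X1) → no.
That gives 1 matching atom.

1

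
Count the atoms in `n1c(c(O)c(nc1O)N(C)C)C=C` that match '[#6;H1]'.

The query [#6;H1] means: any carbon bearing exactly one hydrogen.
Check the 13 heavy atoms by environment: 2× n (aromatic, H0) → no; 4× c (aromatic, H0) → no; 1× N (H0) → no; 2× C (H3) → no; 2× O (H1) → no; 1× C (H1) → match; 1× C (H2) → no.
That gives 1 matching atom.

1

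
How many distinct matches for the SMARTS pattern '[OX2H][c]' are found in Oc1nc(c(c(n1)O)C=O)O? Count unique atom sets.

3

[OX2H][c] is the SMARTS for a phenol: a hydroxyl oxygen attached to an aromatic carbon.
The molecule carries 3 separate instances of a hydroxyl group (-OH) meeting every constraint; each maps to a distinct set of atoms, giving 3 matches.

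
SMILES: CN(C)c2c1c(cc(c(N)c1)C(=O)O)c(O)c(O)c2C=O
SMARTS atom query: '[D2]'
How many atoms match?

Check the 21 heavy atoms by environment: 8× c (aromatic, D3) → no; 2× c (aromatic, D2) → match; 1× C (D3) → no; 5× O (D1) → no; 1× N (D1) → no; 1× N (D3) → no; 2× C (D1) → no; 1× C (D2) → match.
Summing the matching environments: 2 + 1 = 3 matching atoms.

3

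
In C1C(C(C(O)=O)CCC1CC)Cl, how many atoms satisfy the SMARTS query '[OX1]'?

The query [OX1] means: aliphatic oxygen with one total connection — typically a carbonyl =O or an oxide.
Check the 12 heavy atoms by environment: 8× C (X4) → no; 1× Cl (X1) → no; 1× C (X3) → no; 1× O (X1) → match; 1× O (X2) → no.
That gives 1 matching atom.

1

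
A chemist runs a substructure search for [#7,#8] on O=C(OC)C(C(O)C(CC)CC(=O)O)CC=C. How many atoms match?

5

Check the 17 heavy atoms by environment: 12× C → no; 5× O → match.
That gives 5 matching atoms.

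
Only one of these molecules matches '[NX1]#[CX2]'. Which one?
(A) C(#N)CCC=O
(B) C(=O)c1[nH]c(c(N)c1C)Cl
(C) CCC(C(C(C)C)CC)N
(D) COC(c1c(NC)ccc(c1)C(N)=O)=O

A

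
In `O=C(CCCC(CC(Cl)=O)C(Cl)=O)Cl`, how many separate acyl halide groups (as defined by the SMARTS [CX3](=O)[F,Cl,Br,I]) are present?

3

[CX3](=O)[F,Cl,Br,I] is the SMARTS for an acyl halide: a carbonyl carbon bonded to a halogen.
The molecule carries 3 separate instances of an acyl chloride (-C(=O)Cl) meeting every constraint; each maps to a distinct set of atoms, giving 3 matches.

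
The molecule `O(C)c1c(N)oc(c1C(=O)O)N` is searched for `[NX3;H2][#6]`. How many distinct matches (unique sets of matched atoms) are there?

2

[NX3;H2][#6] is the SMARTS for a primary amine: a trivalent nitrogen with two H attached to carbon.
The molecule carries 2 separate instances of a primary amino group (-NH2) meeting every constraint; each maps to a distinct set of atoms, giving 2 matches.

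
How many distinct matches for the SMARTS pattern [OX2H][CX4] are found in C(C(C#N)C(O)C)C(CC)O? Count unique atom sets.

2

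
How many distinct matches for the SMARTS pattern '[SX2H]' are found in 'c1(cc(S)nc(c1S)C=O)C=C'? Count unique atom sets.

2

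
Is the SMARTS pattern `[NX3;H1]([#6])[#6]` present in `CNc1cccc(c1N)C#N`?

The pattern [NX3;H1]([#6])[#6] describes a trivalent nitrogen with one H, bonded to two carbons — a secondary amine.
The molecule carries an N-methylamino group (-NHCH3), whose atoms satisfy every constraint of the query, so the pattern matches.

Yes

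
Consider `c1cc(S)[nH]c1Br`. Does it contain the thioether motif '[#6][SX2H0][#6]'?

No

The pattern [#6][SX2H0][#6] describes an aliphatic sulfur bridging two carbons with no H on the sulfur — a thioether.
The closest candidate here is a thiol (-SH), but the sulfur has H1, not H0 bridging two carbons. No other fragment satisfies the full query, so there is no match.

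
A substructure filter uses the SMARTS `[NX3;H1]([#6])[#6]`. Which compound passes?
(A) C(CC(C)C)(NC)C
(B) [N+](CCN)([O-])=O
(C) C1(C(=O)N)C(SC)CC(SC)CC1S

A

[NX3;H1]([#6])[#6] describes a trivalent nitrogen with one H, bonded to two carbons (a secondary amine).
(A) contains an N-methylamino group (-NHCH3), which satisfies every atom and bond constraint.
(B) has a primary amino group (-NH2) but the nitrogen has H2 and only one carbon neighbour.
(C) has a primary amide (-C(=O)NH2) but the -C(=O)NH2 nitrogen has H2, not H1.
So the answer is (A).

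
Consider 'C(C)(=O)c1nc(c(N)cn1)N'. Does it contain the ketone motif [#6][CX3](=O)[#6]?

The pattern [#6][CX3](=O)[#6] describes a carbonyl carbon (no H) flanked by two carbons — a ketone.
The molecule carries an acetyl/ketone group (-C(=O)CH3), whose atoms satisfy every constraint of the query, so the pattern matches.

Yes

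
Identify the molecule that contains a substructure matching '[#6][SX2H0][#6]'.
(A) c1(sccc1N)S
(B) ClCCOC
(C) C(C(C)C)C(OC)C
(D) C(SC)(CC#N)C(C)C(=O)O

D

[#6][SX2H0][#6] describes an aliphatic sulfur bridging two carbons with no H on the sulfur (a thioether).
(A) has a thiol (-SH) but the sulfur has H1, not H0 bridging two carbons.
(B) has a methoxy ether (-OCH3) but the bridging atom is O, not S.
(C) has a methoxy ether (-OCH3) but the bridging atom is O, not S.
(D) contains a methylthio ether (-SCH3), which satisfies every atom and bond constraint.
So the answer is (D).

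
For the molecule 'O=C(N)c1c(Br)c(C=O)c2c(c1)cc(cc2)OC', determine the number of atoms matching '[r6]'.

10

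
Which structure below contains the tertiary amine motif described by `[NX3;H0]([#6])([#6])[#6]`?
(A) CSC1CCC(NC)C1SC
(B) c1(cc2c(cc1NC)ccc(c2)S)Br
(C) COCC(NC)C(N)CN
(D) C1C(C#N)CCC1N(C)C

D

[NX3;H0]([#6])([#6])[#6] describes a trivalent nitrogen with no H, bonded to three carbons (a tertiary amine).
(A) has an N-methylamino group (-NHCH3) but the nitrogen still has one H (H1), not H0.
(B) has an N-methylamino group (-NHCH3) but the nitrogen still has one H (H1), not H0.
(C) has a primary amino group (-NH2) but the nitrogen has H2, not H0 with three carbons.
(D) contains a dimethylamino group (-N(CH3)2), which satisfies every atom and bond constraint.
So the answer is (D).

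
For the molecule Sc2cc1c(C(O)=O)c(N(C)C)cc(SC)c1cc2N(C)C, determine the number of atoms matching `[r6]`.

10

Check the 22 heavy atoms by environment: 10× c (aromatic, in 6-ring) → match; 2× S (acyclic) → no; 6× C (acyclic) → no; 2× N (acyclic) → no; 2× O (acyclic) → no.
That gives 10 matching atoms.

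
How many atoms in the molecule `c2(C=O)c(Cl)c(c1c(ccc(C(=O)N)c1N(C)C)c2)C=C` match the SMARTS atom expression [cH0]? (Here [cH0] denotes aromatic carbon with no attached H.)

The query [cH0] means: aromatic carbon with no attached hydrogen (substituted or ring-fusion).
Check the 21 heavy atoms by environment: 7× c (aromatic, H0) → match; 3× c (aromatic, H1) → no; 1× C (H0) → no; 2× O (H0) → no; 1× N (H2) → no; 2× C (H1) → no; 1× C (H2) → no; 1× N (H0) → no; 2× C (H3) → no; 1× Cl (H0) → no.
That gives 7 matching atoms.

7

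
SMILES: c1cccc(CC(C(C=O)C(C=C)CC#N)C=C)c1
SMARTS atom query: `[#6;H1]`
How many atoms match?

11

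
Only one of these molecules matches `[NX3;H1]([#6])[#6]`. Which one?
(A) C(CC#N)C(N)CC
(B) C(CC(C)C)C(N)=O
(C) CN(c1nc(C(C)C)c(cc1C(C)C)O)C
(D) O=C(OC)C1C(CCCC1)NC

D

[NX3;H1]([#6])[#6] describes a trivalent nitrogen with one H, bonded to two carbons (a secondary amine).
(A) has a primary amino group (-NH2) but the nitrogen has H2 and only one carbon neighbour.
(B) has a primary amide (-C(=O)NH2) but the -C(=O)NH2 nitrogen has H2, not H1.
(C) has a dimethylamino group (-N(CH3)2) but the nitrogen has H0, not H1.
(D) contains an N-methylamino group (-NHCH3), which satisfies every atom and bond constraint.
So the answer is (D).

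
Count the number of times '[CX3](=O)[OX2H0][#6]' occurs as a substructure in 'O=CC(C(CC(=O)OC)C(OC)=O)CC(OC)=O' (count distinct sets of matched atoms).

3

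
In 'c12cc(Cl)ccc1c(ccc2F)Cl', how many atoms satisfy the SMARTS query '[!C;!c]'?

3

The query [!C;!c] means: neither aliphatic nor aromatic carbon — same as [!#6].
Check the 13 heavy atoms by environment: 10× c (aromatic) → no; 1× F → match; 2× Cl → match.
Summing the matching environments: 1 + 2 = 3 matching atoms.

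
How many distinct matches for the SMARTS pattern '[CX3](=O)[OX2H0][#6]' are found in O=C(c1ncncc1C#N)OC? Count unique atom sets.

1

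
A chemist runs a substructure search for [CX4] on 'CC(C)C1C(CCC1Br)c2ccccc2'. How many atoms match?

Check the 15 heavy atoms by environment: 8× C (X4) → match; 1× Br (X1) → no; 6× c (aromatic, X3) → no.
That gives 8 matching atoms.

8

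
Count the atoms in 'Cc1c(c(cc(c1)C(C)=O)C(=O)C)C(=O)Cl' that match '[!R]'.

10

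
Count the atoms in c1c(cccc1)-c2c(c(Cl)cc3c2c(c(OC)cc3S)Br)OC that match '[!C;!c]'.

5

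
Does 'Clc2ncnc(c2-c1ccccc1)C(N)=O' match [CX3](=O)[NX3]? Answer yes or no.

Yes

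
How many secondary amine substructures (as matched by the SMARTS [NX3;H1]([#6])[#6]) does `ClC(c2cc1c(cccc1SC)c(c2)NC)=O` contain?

[NX3;H1]([#6])[#6] is the SMARTS for a secondary amine: a trivalent nitrogen with one H, bonded to two carbons.
Exactly one fragment in the molecule meets all constraints, giving 1 match.

1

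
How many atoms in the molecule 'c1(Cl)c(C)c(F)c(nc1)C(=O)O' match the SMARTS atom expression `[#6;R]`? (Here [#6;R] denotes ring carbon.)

Check the 12 heavy atoms by environment: 1× n (aromatic, in 6-ring) → no; 5× c (aromatic, in 6-ring) → match; 1× Cl (acyclic) → no; 2× C (acyclic) → no; 2× O (acyclic) → no; 1× F (acyclic) → no.
That gives 5 matching atoms.

5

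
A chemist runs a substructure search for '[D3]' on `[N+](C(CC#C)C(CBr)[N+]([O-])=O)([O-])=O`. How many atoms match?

4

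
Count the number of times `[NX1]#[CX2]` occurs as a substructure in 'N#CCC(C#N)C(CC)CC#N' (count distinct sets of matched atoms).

3

[NX1]#[CX2] is the SMARTS for a nitrile: a nitrogen triple-bonded to a two-connected carbon.
The molecule carries 3 separate instances of a nitrile (-C#N) meeting every constraint; each maps to a distinct set of atoms, giving 3 matches.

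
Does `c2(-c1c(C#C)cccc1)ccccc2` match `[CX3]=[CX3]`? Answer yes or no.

The pattern [CX3]=[CX3] describes a non-aromatic C=C double bond between two sp2 carbons — an alkene.
The closest candidate here is an ethynyl group (-C#CH), but the C-C bond is a triple bond, not a double bond. No other fragment satisfies the full query, so there is no match.

No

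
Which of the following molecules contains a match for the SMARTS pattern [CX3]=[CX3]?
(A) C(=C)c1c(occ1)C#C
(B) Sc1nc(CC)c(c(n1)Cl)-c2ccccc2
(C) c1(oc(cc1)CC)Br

[CX3]=[CX3] describes a non-aromatic C=C double bond between two sp2 carbons (an alkene).
(A) contains a vinyl group (-CH=CH2), which satisfies every atom and bond constraint.
(B) has an ethyl group (-CH2CH3) but its C-C bond is a single bond between CX4 carbons, not CX3=CX3.
(C) has an ethyl group (-CH2CH3) but its C-C bond is a single bond between CX4 carbons, not CX3=CX3.
So the answer is (A).

A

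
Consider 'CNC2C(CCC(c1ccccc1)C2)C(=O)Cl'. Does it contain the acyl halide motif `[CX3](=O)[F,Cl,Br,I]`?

Yes

The pattern [CX3](=O)[F,Cl,Br,I] describes a carbonyl carbon bonded to a halogen — an acyl halide.
The molecule carries an acyl chloride (-C(=O)Cl), whose atoms satisfy every constraint of the query, so the pattern matches.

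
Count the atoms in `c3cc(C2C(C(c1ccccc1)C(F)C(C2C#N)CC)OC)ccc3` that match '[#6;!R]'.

4

Check the 25 heavy atoms by environment: 6× C (in 6-ring) → no; 4× C (acyclic) → match; 1× N (acyclic) → no; 12× c (aromatic, in 6-ring) → no; 1× O (acyclic) → no; 1× F (acyclic) → no.
That gives 4 matching atoms.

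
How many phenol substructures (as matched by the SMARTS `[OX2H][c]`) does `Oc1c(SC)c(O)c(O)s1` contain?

[OX2H][c] is the SMARTS for a phenol: a hydroxyl oxygen attached to an aromatic carbon.
The molecule carries 3 separate instances of a hydroxyl group (-OH) meeting every constraint; each maps to a distinct set of atoms, giving 3 matches.

3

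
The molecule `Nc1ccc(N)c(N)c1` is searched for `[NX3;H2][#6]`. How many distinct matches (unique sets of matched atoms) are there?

3

[NX3;H2][#6] is the SMARTS for a primary amine: a trivalent nitrogen with two H attached to carbon.
The molecule carries 3 separate instances of a primary amino group (-NH2) meeting every constraint; each maps to a distinct set of atoms, giving 3 matches.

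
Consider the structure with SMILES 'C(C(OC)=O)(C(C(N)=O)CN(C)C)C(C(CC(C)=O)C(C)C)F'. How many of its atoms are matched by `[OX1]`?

3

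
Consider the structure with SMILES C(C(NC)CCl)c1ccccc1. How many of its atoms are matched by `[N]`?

Check the 12 heavy atoms by environment: 4× C → no; 6× c (aromatic) → no; 1× N → match; 1× Cl → no.
That gives 1 matching atom.

1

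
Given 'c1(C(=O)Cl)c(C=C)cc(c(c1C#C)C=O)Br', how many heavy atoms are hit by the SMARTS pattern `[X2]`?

The query [X2] means: any atom with exactly two total connections (bonds + H).
Check the 16 heavy atoms by environment: 6× c (aromatic, X3) → no; 2× C (X2) → match; 4× C (X3) → no; 2× O (X1) → no; 1× Br (X1) → no; 1× Cl (X1) → no.
That gives 2 matching atoms.

2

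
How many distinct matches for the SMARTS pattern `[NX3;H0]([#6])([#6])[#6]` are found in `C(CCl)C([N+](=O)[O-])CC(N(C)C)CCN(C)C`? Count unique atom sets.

2

[NX3;H0]([#6])([#6])[#6] is the SMARTS for a tertiary amine: a trivalent nitrogen with no H, bonded to three carbons.
The molecule carries 2 separate instances of a dimethylamino group (-N(CH3)2) meeting every constraint; each maps to a distinct set of atoms, giving 2 matches.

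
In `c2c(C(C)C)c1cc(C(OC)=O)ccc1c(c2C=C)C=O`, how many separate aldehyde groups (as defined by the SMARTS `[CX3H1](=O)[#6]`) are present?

1

[CX3H1](=O)[#6] is the SMARTS for an aldehyde: an sp2 carbon with one H, double-bonded to O and single-bonded to carbon.
Exactly one fragment in the molecule meets all constraints, giving 1 match.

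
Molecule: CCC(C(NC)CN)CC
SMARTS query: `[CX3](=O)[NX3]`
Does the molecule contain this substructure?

The pattern [CX3](=O)[NX3] describes a carbonyl carbon bonded to a trivalent nitrogen — an amide.
The closest candidate here is a primary amino group (-NH2), but the -NH2 is not attached to a carbonyl carbon. No other fragment satisfies the full query, so there is no match.

No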